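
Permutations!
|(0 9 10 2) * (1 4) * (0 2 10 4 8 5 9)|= |(10)(1 8 5 9 4)|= 5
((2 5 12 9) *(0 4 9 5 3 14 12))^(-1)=(0 5 12 14 3 2 9 4)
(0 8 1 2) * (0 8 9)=(0 9)(1 2 8)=[9, 2, 8, 3, 4, 5, 6, 7, 1, 0]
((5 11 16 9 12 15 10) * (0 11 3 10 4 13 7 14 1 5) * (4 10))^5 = (0 15 9 11 10 12 16)(1 7 4 5 14 13 3)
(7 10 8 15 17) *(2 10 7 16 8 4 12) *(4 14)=(2 10 14 4 12)(8 15 17 16)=[0, 1, 10, 3, 12, 5, 6, 7, 15, 9, 14, 11, 2, 13, 4, 17, 8, 16]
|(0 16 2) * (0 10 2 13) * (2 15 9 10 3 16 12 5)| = |(0 12 5 2 3 16 13)(9 10 15)| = 21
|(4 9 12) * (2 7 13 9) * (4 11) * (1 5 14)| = 21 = |(1 5 14)(2 7 13 9 12 11 4)|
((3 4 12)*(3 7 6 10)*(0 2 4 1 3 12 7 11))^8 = ((0 2 4 7 6 10 12 11)(1 3))^8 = (12)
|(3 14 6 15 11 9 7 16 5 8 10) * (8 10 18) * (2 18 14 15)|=|(2 18 8 14 6)(3 15 11 9 7 16 5 10)|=40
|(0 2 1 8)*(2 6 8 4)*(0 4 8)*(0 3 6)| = |(1 8 4 2)(3 6)| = 4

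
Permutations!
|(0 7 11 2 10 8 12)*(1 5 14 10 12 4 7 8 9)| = 35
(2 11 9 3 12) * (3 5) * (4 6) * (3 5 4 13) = (2 11 9 4 6 13 3 12) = [0, 1, 11, 12, 6, 5, 13, 7, 8, 4, 10, 9, 2, 3]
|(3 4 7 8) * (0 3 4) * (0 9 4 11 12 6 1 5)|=11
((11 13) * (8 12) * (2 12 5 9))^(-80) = (13)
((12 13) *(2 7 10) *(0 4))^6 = ((0 4)(2 7 10)(12 13))^6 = (13)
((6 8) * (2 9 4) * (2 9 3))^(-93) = ((2 3)(4 9)(6 8))^(-93) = (2 3)(4 9)(6 8)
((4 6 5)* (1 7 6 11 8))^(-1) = (1 8 11 4 5 6 7)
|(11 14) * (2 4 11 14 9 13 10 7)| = 7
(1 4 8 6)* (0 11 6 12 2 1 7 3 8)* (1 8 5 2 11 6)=(0 6 7 3 5 2 8 12 11 1 4)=[6, 4, 8, 5, 0, 2, 7, 3, 12, 9, 10, 1, 11]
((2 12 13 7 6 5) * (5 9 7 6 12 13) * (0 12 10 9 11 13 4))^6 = (13)(0 12 5 2 4)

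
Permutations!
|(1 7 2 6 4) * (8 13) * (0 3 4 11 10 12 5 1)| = |(0 3 4)(1 7 2 6 11 10 12 5)(8 13)| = 24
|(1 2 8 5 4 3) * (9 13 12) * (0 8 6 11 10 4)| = |(0 8 5)(1 2 6 11 10 4 3)(9 13 12)| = 21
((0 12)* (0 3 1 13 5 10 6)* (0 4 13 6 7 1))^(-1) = (0 3 12)(1 7 10 5 13 4 6)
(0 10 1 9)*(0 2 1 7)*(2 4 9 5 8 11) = (0 10 7)(1 5 8 11 2)(4 9) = [10, 5, 1, 3, 9, 8, 6, 0, 11, 4, 7, 2]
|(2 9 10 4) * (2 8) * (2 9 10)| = 5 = |(2 10 4 8 9)|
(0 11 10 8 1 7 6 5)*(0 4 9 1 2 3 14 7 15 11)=[0, 15, 3, 14, 9, 4, 5, 6, 2, 1, 8, 10, 12, 13, 7, 11]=(1 15 11 10 8 2 3 14 7 6 5 4 9)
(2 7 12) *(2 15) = [0, 1, 7, 3, 4, 5, 6, 12, 8, 9, 10, 11, 15, 13, 14, 2] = (2 7 12 15)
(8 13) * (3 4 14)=[0, 1, 2, 4, 14, 5, 6, 7, 13, 9, 10, 11, 12, 8, 3]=(3 4 14)(8 13)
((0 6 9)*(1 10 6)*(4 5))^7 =(0 10 9 1 6)(4 5)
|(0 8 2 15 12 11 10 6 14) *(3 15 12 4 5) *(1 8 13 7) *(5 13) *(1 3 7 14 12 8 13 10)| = |(0 5 7 3 15 4 10 6 12 11 1 13 14)(2 8)| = 26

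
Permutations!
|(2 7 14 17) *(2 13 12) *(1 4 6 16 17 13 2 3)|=11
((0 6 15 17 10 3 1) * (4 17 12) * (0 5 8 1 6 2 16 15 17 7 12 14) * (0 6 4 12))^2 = ((0 2 16 15 14 6 17 10 3 4 7)(1 5 8))^2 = (0 16 14 17 3 7 2 15 6 10 4)(1 8 5)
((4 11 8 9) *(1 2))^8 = (11)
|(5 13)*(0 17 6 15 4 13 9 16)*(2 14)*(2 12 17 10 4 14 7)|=70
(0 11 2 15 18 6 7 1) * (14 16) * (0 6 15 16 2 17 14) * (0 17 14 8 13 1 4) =(0 11 14 2 16 17 8 13 1 6 7 4)(15 18) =[11, 6, 16, 3, 0, 5, 7, 4, 13, 9, 10, 14, 12, 1, 2, 18, 17, 8, 15]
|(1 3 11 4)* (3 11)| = 3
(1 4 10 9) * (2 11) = (1 4 10 9)(2 11) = [0, 4, 11, 3, 10, 5, 6, 7, 8, 1, 9, 2]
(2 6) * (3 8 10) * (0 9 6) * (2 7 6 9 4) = [4, 1, 0, 8, 2, 5, 7, 6, 10, 9, 3] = (0 4 2)(3 8 10)(6 7)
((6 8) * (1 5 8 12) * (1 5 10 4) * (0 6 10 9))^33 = (0 4 5)(1 8 6)(9 10 12)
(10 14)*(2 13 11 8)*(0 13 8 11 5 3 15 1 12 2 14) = (0 13 5 3 15 1 12 2 8 14 10) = [13, 12, 8, 15, 4, 3, 6, 7, 14, 9, 0, 11, 2, 5, 10, 1]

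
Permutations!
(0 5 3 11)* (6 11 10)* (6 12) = (0 5 3 10 12 6 11) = [5, 1, 2, 10, 4, 3, 11, 7, 8, 9, 12, 0, 6]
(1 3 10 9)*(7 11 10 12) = [0, 3, 2, 12, 4, 5, 6, 11, 8, 1, 9, 10, 7] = (1 3 12 7 11 10 9)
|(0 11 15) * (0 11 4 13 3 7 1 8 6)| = |(0 4 13 3 7 1 8 6)(11 15)| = 8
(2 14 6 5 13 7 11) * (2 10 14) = (5 13 7 11 10 14 6) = [0, 1, 2, 3, 4, 13, 5, 11, 8, 9, 14, 10, 12, 7, 6]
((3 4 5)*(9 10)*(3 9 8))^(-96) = (10)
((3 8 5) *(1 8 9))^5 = ((1 8 5 3 9))^5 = (9)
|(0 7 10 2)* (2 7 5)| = |(0 5 2)(7 10)| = 6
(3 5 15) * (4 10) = (3 5 15)(4 10) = [0, 1, 2, 5, 10, 15, 6, 7, 8, 9, 4, 11, 12, 13, 14, 3]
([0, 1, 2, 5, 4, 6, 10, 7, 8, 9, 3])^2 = (3 6)(5 10)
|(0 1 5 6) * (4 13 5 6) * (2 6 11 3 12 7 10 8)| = |(0 1 11 3 12 7 10 8 2 6)(4 13 5)| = 30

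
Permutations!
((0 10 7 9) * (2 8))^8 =(10)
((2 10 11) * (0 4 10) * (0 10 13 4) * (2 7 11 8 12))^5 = (2 10 8 12)(4 13)(7 11)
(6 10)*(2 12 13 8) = [0, 1, 12, 3, 4, 5, 10, 7, 2, 9, 6, 11, 13, 8] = (2 12 13 8)(6 10)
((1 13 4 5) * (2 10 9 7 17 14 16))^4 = (2 17 10 14 9 16 7)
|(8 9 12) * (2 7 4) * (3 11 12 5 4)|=9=|(2 7 3 11 12 8 9 5 4)|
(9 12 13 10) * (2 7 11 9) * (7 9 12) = (2 9 7 11 12 13 10) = [0, 1, 9, 3, 4, 5, 6, 11, 8, 7, 2, 12, 13, 10]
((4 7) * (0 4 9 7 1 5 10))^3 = ((0 4 1 5 10)(7 9))^3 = (0 5 4 10 1)(7 9)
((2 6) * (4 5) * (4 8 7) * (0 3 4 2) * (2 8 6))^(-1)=(0 6 5 4 3)(7 8)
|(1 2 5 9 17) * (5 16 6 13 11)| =|(1 2 16 6 13 11 5 9 17)| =9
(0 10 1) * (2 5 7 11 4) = (0 10 1)(2 5 7 11 4) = [10, 0, 5, 3, 2, 7, 6, 11, 8, 9, 1, 4]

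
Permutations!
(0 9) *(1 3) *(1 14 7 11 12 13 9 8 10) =(0 8 10 1 3 14 7 11 12 13 9) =[8, 3, 2, 14, 4, 5, 6, 11, 10, 0, 1, 12, 13, 9, 7]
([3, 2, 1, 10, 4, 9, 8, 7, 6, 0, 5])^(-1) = [9, 2, 1, 0, 4, 10, 8, 7, 6, 5, 3]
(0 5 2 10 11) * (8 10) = [5, 1, 8, 3, 4, 2, 6, 7, 10, 9, 11, 0] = (0 5 2 8 10 11)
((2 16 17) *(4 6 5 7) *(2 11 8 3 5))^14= (2 8 4 17 5)(3 6 11 7 16)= ((2 16 17 11 8 3 5 7 4 6))^14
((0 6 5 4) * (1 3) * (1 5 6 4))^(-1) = ((6)(0 4)(1 3 5))^(-1) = (6)(0 4)(1 5 3)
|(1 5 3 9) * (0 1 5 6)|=3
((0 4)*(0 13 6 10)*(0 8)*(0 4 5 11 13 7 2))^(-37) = ((0 5 11 13 6 10 8 4 7 2))^(-37) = (0 13 8 2 11 10 7 5 6 4)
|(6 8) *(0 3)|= 2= |(0 3)(6 8)|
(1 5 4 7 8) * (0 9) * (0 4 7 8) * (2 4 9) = (9)(0 2 4 8 1 5 7) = [2, 5, 4, 3, 8, 7, 6, 0, 1, 9]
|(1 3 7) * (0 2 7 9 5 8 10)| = 9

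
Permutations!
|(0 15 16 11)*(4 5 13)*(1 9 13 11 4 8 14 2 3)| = |(0 15 16 4 5 11)(1 9 13 8 14 2 3)| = 42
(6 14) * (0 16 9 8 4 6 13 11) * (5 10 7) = (0 16 9 8 4 6 14 13 11)(5 10 7) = [16, 1, 2, 3, 6, 10, 14, 5, 4, 8, 7, 0, 12, 11, 13, 15, 9]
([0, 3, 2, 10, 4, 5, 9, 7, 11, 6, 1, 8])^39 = (6 9)(8 11)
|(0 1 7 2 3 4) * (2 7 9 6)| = |(0 1 9 6 2 3 4)| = 7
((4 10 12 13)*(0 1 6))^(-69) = (4 13 12 10)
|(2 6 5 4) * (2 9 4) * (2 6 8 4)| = |(2 8 4 9)(5 6)| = 4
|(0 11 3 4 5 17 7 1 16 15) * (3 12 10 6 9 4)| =13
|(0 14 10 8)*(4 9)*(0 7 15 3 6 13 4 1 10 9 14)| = |(1 10 8 7 15 3 6 13 4 14 9)| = 11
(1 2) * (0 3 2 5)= (0 3 2 1 5)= [3, 5, 1, 2, 4, 0]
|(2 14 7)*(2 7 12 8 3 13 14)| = |(3 13 14 12 8)| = 5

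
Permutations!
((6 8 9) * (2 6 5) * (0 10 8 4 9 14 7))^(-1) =(0 7 14 8 10)(2 5 9 4 6)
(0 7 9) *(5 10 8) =(0 7 9)(5 10 8) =[7, 1, 2, 3, 4, 10, 6, 9, 5, 0, 8]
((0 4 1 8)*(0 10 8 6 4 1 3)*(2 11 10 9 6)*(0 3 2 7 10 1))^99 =(11)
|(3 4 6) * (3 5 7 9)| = 6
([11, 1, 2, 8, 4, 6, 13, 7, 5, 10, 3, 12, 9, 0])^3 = (0 9 8 13 12 3 6 11 10 5)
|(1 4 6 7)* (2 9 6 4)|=|(1 2 9 6 7)|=5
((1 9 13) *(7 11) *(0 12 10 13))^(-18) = (13)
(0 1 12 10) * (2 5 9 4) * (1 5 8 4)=[5, 12, 8, 3, 2, 9, 6, 7, 4, 1, 0, 11, 10]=(0 5 9 1 12 10)(2 8 4)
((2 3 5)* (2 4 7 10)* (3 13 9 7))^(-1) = (2 10 7 9 13)(3 4 5)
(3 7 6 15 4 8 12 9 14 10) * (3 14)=(3 7 6 15 4 8 12 9)(10 14)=[0, 1, 2, 7, 8, 5, 15, 6, 12, 3, 14, 11, 9, 13, 10, 4]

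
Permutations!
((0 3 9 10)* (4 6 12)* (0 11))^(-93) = (12)(0 9 11 3 10) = ((0 3 9 10 11)(4 6 12))^(-93)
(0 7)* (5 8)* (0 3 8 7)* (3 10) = (3 8 5 7 10) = [0, 1, 2, 8, 4, 7, 6, 10, 5, 9, 3]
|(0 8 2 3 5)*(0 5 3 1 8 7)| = 6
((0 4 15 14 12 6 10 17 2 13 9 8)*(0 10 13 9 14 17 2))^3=((0 4 15 17)(2 9 8 10)(6 13 14 12))^3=(0 17 15 4)(2 10 8 9)(6 12 14 13)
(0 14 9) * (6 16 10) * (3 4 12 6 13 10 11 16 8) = (0 14 9)(3 4 12 6 8)(10 13)(11 16) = [14, 1, 2, 4, 12, 5, 8, 7, 3, 0, 13, 16, 6, 10, 9, 15, 11]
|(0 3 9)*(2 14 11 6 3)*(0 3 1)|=6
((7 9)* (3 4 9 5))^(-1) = ((3 4 9 7 5))^(-1) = (3 5 7 9 4)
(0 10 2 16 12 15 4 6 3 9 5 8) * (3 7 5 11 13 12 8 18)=(0 10 2 16 8)(3 9 11 13 12 15 4 6 7 5 18)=[10, 1, 16, 9, 6, 18, 7, 5, 0, 11, 2, 13, 15, 12, 14, 4, 8, 17, 3]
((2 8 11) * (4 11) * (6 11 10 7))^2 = ((2 8 4 10 7 6 11))^2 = (2 4 7 11 8 10 6)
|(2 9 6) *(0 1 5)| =|(0 1 5)(2 9 6)| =3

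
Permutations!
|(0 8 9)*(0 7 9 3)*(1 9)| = 3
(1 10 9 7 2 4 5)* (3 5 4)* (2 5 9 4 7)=[0, 10, 3, 9, 7, 1, 6, 5, 8, 2, 4]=(1 10 4 7 5)(2 3 9)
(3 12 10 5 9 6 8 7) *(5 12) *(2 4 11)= (2 4 11)(3 5 9 6 8 7)(10 12)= [0, 1, 4, 5, 11, 9, 8, 3, 7, 6, 12, 2, 10]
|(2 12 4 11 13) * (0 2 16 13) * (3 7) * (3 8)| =|(0 2 12 4 11)(3 7 8)(13 16)| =30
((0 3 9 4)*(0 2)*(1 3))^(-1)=(0 2 4 9 3 1)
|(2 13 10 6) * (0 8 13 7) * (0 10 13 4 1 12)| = 20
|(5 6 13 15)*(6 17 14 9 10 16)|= |(5 17 14 9 10 16 6 13 15)|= 9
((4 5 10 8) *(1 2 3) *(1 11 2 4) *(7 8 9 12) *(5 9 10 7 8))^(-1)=(1 8 12 9 4)(2 11 3)(5 7)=((1 4 9 12 8)(2 3 11)(5 7))^(-1)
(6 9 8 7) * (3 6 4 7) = (3 6 9 8)(4 7) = [0, 1, 2, 6, 7, 5, 9, 4, 3, 8]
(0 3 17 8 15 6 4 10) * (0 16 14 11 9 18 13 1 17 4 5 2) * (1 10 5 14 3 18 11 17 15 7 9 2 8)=[18, 15, 0, 4, 5, 8, 14, 9, 7, 11, 16, 2, 12, 10, 17, 6, 3, 1, 13]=(0 18 13 10 16 3 4 5 8 7 9 11 2)(1 15 6 14 17)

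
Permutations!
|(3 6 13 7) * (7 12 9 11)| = 7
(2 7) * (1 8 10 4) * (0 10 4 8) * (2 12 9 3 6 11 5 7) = [10, 0, 2, 6, 1, 7, 11, 12, 4, 3, 8, 5, 9] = (0 10 8 4 1)(3 6 11 5 7 12 9)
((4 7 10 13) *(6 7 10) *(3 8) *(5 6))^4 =(4 10 13)(5 6 7)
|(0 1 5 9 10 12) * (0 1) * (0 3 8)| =|(0 3 8)(1 5 9 10 12)| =15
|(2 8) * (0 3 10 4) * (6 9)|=|(0 3 10 4)(2 8)(6 9)|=4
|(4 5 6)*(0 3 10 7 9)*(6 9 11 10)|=6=|(0 3 6 4 5 9)(7 11 10)|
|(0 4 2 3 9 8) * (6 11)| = |(0 4 2 3 9 8)(6 11)| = 6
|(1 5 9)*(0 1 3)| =5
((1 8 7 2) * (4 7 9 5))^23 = (1 9 4 2 8 5 7)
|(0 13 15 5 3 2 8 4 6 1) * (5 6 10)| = |(0 13 15 6 1)(2 8 4 10 5 3)| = 30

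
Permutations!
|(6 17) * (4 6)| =|(4 6 17)| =3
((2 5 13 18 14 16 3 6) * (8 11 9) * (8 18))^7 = ((2 5 13 8 11 9 18 14 16 3 6))^7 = (2 14 8 6 18 13 3 9 5 16 11)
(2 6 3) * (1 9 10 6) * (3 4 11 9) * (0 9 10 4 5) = (0 9 4 11 10 6 5)(1 3 2) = [9, 3, 1, 2, 11, 0, 5, 7, 8, 4, 6, 10]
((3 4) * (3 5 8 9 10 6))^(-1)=(3 6 10 9 8 5 4)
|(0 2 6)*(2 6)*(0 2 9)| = |(0 6 2 9)| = 4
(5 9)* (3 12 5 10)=[0, 1, 2, 12, 4, 9, 6, 7, 8, 10, 3, 11, 5]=(3 12 5 9 10)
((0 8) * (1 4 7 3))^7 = ((0 8)(1 4 7 3))^7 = (0 8)(1 3 7 4)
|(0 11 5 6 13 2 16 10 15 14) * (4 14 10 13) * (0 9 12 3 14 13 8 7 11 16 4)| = |(0 16 8 7 11 5 6)(2 4 13)(3 14 9 12)(10 15)| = 84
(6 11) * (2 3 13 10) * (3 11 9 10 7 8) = (2 11 6 9 10)(3 13 7 8) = [0, 1, 11, 13, 4, 5, 9, 8, 3, 10, 2, 6, 12, 7]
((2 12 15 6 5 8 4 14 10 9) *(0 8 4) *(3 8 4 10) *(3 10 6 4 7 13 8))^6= ((0 7 13 8)(2 12 15 4 14 10 9)(5 6))^6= (0 13)(2 9 10 14 4 15 12)(7 8)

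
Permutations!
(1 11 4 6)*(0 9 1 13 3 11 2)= [9, 2, 0, 11, 6, 5, 13, 7, 8, 1, 10, 4, 12, 3]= (0 9 1 2)(3 11 4 6 13)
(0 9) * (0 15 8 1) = (0 9 15 8 1) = [9, 0, 2, 3, 4, 5, 6, 7, 1, 15, 10, 11, 12, 13, 14, 8]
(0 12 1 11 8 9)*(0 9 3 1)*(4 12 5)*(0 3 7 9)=(0 5 4 12 3 1 11 8 7 9)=[5, 11, 2, 1, 12, 4, 6, 9, 7, 0, 10, 8, 3]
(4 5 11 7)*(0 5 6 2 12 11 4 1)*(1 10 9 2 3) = (0 5 4 6 3 1)(2 12 11 7 10 9) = [5, 0, 12, 1, 6, 4, 3, 10, 8, 2, 9, 7, 11]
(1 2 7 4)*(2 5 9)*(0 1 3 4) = (0 1 5 9 2 7)(3 4) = [1, 5, 7, 4, 3, 9, 6, 0, 8, 2]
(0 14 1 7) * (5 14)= (0 5 14 1 7)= [5, 7, 2, 3, 4, 14, 6, 0, 8, 9, 10, 11, 12, 13, 1]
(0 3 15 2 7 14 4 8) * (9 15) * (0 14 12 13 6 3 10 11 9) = (0 10 11 9 15 2 7 12 13 6 3)(4 8 14) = [10, 1, 7, 0, 8, 5, 3, 12, 14, 15, 11, 9, 13, 6, 4, 2]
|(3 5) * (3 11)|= 3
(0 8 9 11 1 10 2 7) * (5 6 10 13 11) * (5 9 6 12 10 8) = [5, 13, 7, 3, 4, 12, 8, 0, 6, 9, 2, 1, 10, 11] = (0 5 12 10 2 7)(1 13 11)(6 8)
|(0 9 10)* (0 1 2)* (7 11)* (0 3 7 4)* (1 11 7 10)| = |(0 9 1 2 3 10 11 4)| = 8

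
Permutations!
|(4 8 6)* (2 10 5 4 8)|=|(2 10 5 4)(6 8)|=4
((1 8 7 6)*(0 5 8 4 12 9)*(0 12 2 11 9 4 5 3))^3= ((0 3)(1 5 8 7 6)(2 11 9 12 4))^3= (0 3)(1 7 5 6 8)(2 12 11 4 9)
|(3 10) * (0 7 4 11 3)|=|(0 7 4 11 3 10)|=6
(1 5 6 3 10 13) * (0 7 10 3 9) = (0 7 10 13 1 5 6 9) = [7, 5, 2, 3, 4, 6, 9, 10, 8, 0, 13, 11, 12, 1]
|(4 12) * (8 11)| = 2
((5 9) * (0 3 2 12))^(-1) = (0 12 2 3)(5 9)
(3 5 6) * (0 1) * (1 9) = (0 9 1)(3 5 6) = [9, 0, 2, 5, 4, 6, 3, 7, 8, 1]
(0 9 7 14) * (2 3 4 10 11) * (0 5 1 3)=[9, 3, 0, 4, 10, 1, 6, 14, 8, 7, 11, 2, 12, 13, 5]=(0 9 7 14 5 1 3 4 10 11 2)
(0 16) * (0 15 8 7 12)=(0 16 15 8 7 12)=[16, 1, 2, 3, 4, 5, 6, 12, 7, 9, 10, 11, 0, 13, 14, 8, 15]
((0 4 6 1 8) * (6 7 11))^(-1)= (0 8 1 6 11 7 4)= ((0 4 7 11 6 1 8))^(-1)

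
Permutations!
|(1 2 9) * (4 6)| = 6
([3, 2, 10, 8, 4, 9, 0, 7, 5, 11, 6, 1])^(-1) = [6, 11, 1, 0, 4, 8, 10, 7, 3, 5, 2, 9]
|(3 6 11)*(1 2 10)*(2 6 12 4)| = 8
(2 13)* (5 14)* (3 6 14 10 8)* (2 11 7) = (2 13 11 7)(3 6 14 5 10 8) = [0, 1, 13, 6, 4, 10, 14, 2, 3, 9, 8, 7, 12, 11, 5]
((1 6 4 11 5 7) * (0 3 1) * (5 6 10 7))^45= (11)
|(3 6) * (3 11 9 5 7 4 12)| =|(3 6 11 9 5 7 4 12)| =8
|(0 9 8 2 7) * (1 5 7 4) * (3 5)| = |(0 9 8 2 4 1 3 5 7)| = 9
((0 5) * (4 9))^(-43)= (0 5)(4 9)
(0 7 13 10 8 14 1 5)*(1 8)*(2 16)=(0 7 13 10 1 5)(2 16)(8 14)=[7, 5, 16, 3, 4, 0, 6, 13, 14, 9, 1, 11, 12, 10, 8, 15, 2]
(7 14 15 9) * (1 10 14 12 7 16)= (1 10 14 15 9 16)(7 12)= [0, 10, 2, 3, 4, 5, 6, 12, 8, 16, 14, 11, 7, 13, 15, 9, 1]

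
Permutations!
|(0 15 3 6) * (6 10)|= |(0 15 3 10 6)|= 5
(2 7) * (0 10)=[10, 1, 7, 3, 4, 5, 6, 2, 8, 9, 0]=(0 10)(2 7)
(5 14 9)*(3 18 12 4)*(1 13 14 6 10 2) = [0, 13, 1, 18, 3, 6, 10, 7, 8, 5, 2, 11, 4, 14, 9, 15, 16, 17, 12] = (1 13 14 9 5 6 10 2)(3 18 12 4)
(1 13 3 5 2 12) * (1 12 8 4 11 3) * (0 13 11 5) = (0 13 1 11 3)(2 8 4 5) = [13, 11, 8, 0, 5, 2, 6, 7, 4, 9, 10, 3, 12, 1]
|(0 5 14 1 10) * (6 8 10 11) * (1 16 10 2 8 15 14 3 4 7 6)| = 10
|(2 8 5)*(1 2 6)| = |(1 2 8 5 6)| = 5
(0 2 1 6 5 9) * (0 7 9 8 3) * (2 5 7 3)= (0 5 8 2 1 6 7 9 3)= [5, 6, 1, 0, 4, 8, 7, 9, 2, 3]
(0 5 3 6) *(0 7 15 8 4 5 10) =(0 10)(3 6 7 15 8 4 5) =[10, 1, 2, 6, 5, 3, 7, 15, 4, 9, 0, 11, 12, 13, 14, 8]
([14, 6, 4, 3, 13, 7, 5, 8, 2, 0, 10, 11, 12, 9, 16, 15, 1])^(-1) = [9, 16, 8, 3, 2, 6, 1, 5, 7, 13, 10, 11, 12, 4, 0, 15, 14]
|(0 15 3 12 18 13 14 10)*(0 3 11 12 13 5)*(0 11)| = |(0 15)(3 13 14 10)(5 11 12 18)| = 4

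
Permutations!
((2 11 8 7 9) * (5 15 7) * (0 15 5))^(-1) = (0 8 11 2 9 7 15) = ((0 15 7 9 2 11 8))^(-1)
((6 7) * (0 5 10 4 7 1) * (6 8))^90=(0 10 7 6)(1 5 4 8)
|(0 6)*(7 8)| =|(0 6)(7 8)| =2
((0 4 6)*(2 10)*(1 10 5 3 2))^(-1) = (0 6 4)(1 10)(2 3 5)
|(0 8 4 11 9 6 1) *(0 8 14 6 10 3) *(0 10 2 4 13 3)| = |(0 14 6 1 8 13 3 10)(2 4 11 9)| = 8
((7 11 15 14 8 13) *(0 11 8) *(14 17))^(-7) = (0 17 11 14 15)(7 13 8) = ((0 11 15 17 14)(7 8 13))^(-7)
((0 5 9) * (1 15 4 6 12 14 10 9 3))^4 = (0 15 14 5 4 10 3 6 9 1 12)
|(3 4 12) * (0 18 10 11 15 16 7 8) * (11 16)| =6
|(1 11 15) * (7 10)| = |(1 11 15)(7 10)| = 6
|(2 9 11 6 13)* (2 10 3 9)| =6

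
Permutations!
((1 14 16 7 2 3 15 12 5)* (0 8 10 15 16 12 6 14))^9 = ((0 8 10 15 6 14 12 5 1)(2 3 16 7))^9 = (2 3 16 7)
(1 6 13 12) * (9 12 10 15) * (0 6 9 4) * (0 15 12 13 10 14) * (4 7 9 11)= [6, 11, 2, 3, 15, 5, 10, 9, 8, 13, 12, 4, 1, 14, 0, 7]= (0 6 10 12 1 11 4 15 7 9 13 14)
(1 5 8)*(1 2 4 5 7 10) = (1 7 10)(2 4 5 8) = [0, 7, 4, 3, 5, 8, 6, 10, 2, 9, 1]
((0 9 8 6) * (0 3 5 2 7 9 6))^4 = ((0 6 3 5 2 7 9 8))^4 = (0 2)(3 9)(5 8)(6 7)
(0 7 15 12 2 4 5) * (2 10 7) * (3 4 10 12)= (0 2 10 7 15 3 4 5)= [2, 1, 10, 4, 5, 0, 6, 15, 8, 9, 7, 11, 12, 13, 14, 3]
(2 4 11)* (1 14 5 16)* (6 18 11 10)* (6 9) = (1 14 5 16)(2 4 10 9 6 18 11) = [0, 14, 4, 3, 10, 16, 18, 7, 8, 6, 9, 2, 12, 13, 5, 15, 1, 17, 11]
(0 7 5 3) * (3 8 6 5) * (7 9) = (0 9 7 3)(5 8 6) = [9, 1, 2, 0, 4, 8, 5, 3, 6, 7]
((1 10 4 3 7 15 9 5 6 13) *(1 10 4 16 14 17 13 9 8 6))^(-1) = (1 5 9 6 8 15 7 3 4)(10 13 17 14 16)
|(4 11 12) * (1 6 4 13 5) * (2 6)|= 8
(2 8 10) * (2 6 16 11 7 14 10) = [0, 1, 8, 3, 4, 5, 16, 14, 2, 9, 6, 7, 12, 13, 10, 15, 11] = (2 8)(6 16 11 7 14 10)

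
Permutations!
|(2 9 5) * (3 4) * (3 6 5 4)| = |(2 9 4 6 5)| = 5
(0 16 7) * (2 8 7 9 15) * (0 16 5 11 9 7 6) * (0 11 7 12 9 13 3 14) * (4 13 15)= (0 5 7 16 12 9 4 13 3 14)(2 8 6 11 15)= [5, 1, 8, 14, 13, 7, 11, 16, 6, 4, 10, 15, 9, 3, 0, 2, 12]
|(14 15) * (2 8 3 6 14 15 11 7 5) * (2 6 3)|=10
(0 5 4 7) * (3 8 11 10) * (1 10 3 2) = [5, 10, 1, 8, 7, 4, 6, 0, 11, 9, 2, 3] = (0 5 4 7)(1 10 2)(3 8 11)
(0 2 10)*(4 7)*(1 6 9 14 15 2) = (0 1 6 9 14 15 2 10)(4 7) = [1, 6, 10, 3, 7, 5, 9, 4, 8, 14, 0, 11, 12, 13, 15, 2]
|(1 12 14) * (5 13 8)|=3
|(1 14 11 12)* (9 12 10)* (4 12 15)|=8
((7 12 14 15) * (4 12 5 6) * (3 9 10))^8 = ((3 9 10)(4 12 14 15 7 5 6))^8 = (3 10 9)(4 12 14 15 7 5 6)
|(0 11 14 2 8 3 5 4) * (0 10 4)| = 14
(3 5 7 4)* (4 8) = [0, 1, 2, 5, 3, 7, 6, 8, 4] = (3 5 7 8 4)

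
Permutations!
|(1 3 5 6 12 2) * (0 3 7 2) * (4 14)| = 30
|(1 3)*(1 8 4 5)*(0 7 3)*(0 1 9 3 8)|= |(0 7 8 4 5 9 3)|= 7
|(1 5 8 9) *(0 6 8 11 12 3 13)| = |(0 6 8 9 1 5 11 12 3 13)| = 10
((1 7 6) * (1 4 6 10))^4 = (1 7 10)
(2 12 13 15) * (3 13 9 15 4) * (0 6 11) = (0 6 11)(2 12 9 15)(3 13 4) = [6, 1, 12, 13, 3, 5, 11, 7, 8, 15, 10, 0, 9, 4, 14, 2]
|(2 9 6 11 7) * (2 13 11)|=|(2 9 6)(7 13 11)|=3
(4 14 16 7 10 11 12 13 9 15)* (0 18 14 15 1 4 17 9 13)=[18, 4, 2, 3, 15, 5, 6, 10, 8, 1, 11, 12, 0, 13, 16, 17, 7, 9, 14]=(0 18 14 16 7 10 11 12)(1 4 15 17 9)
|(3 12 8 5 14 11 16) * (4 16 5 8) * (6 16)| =15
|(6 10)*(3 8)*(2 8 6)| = |(2 8 3 6 10)| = 5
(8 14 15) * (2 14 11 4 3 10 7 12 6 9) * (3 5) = (2 14 15 8 11 4 5 3 10 7 12 6 9) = [0, 1, 14, 10, 5, 3, 9, 12, 11, 2, 7, 4, 6, 13, 15, 8]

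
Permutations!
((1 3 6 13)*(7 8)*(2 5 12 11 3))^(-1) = (1 13 6 3 11 12 5 2)(7 8) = ((1 2 5 12 11 3 6 13)(7 8))^(-1)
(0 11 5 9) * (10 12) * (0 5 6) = (0 11 6)(5 9)(10 12) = [11, 1, 2, 3, 4, 9, 0, 7, 8, 5, 12, 6, 10]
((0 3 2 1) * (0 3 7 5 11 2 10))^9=((0 7 5 11 2 1 3 10))^9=(0 7 5 11 2 1 3 10)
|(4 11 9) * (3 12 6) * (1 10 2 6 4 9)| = 8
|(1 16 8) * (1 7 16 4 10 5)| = |(1 4 10 5)(7 16 8)| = 12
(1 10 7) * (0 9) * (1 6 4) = (0 9)(1 10 7 6 4) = [9, 10, 2, 3, 1, 5, 4, 6, 8, 0, 7]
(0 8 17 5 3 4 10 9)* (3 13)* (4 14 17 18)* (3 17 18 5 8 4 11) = [4, 1, 2, 14, 10, 13, 6, 7, 5, 0, 9, 3, 12, 17, 18, 15, 16, 8, 11] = (0 4 10 9)(3 14 18 11)(5 13 17 8)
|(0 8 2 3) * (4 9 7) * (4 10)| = |(0 8 2 3)(4 9 7 10)| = 4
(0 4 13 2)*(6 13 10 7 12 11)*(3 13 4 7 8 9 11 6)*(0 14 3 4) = (0 7 12 6)(2 14 3 13)(4 10 8 9 11) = [7, 1, 14, 13, 10, 5, 0, 12, 9, 11, 8, 4, 6, 2, 3]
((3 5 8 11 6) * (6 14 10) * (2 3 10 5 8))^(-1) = ((2 3 8 11 14 5)(6 10))^(-1) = (2 5 14 11 8 3)(6 10)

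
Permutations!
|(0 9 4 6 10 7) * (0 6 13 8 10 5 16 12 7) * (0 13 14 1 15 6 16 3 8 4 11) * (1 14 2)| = |(0 9 11)(1 15 6 5 3 8 10 13 4 2)(7 16 12)| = 30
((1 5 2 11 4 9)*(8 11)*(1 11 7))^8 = (1 8 5 7 2)(4 11 9)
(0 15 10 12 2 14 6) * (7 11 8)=(0 15 10 12 2 14 6)(7 11 8)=[15, 1, 14, 3, 4, 5, 0, 11, 7, 9, 12, 8, 2, 13, 6, 10]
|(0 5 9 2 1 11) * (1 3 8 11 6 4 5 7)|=|(0 7 1 6 4 5 9 2 3 8 11)|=11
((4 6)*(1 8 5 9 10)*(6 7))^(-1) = (1 10 9 5 8)(4 6 7) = ((1 8 5 9 10)(4 7 6))^(-1)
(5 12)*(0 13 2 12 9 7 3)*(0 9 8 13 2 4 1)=(0 2 12 5 8 13 4 1)(3 9 7)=[2, 0, 12, 9, 1, 8, 6, 3, 13, 7, 10, 11, 5, 4]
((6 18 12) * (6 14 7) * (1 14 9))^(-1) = ((1 14 7 6 18 12 9))^(-1) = (1 9 12 18 6 7 14)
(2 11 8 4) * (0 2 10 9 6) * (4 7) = [2, 1, 11, 3, 10, 5, 0, 4, 7, 6, 9, 8] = (0 2 11 8 7 4 10 9 6)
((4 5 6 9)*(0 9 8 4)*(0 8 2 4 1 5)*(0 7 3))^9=((0 9 8 1 5 6 2 4 7 3))^9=(0 3 7 4 2 6 5 1 8 9)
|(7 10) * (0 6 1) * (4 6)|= 4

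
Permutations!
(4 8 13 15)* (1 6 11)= [0, 6, 2, 3, 8, 5, 11, 7, 13, 9, 10, 1, 12, 15, 14, 4]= (1 6 11)(4 8 13 15)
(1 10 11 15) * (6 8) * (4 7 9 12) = (1 10 11 15)(4 7 9 12)(6 8) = [0, 10, 2, 3, 7, 5, 8, 9, 6, 12, 11, 15, 4, 13, 14, 1]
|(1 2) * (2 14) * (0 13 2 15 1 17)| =12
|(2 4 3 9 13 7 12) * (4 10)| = |(2 10 4 3 9 13 7 12)| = 8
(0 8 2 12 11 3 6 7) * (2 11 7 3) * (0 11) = (0 8)(2 12 7 11)(3 6) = [8, 1, 12, 6, 4, 5, 3, 11, 0, 9, 10, 2, 7]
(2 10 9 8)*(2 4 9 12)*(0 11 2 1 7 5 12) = (0 11 2 10)(1 7 5 12)(4 9 8) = [11, 7, 10, 3, 9, 12, 6, 5, 4, 8, 0, 2, 1]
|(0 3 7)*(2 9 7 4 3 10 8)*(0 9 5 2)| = |(0 10 8)(2 5)(3 4)(7 9)| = 6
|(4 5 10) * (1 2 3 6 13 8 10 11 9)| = |(1 2 3 6 13 8 10 4 5 11 9)| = 11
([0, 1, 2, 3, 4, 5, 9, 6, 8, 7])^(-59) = (6 9 7)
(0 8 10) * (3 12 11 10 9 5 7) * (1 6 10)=(0 8 9 5 7 3 12 11 1 6 10)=[8, 6, 2, 12, 4, 7, 10, 3, 9, 5, 0, 1, 11]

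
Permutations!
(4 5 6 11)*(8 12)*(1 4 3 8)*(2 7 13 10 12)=(1 4 5 6 11 3 8 2 7 13 10 12)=[0, 4, 7, 8, 5, 6, 11, 13, 2, 9, 12, 3, 1, 10]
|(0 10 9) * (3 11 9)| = |(0 10 3 11 9)| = 5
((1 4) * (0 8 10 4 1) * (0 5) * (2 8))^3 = ((0 2 8 10 4 5))^3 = (0 10)(2 4)(5 8)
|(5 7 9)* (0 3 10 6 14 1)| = 6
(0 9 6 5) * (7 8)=(0 9 6 5)(7 8)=[9, 1, 2, 3, 4, 0, 5, 8, 7, 6]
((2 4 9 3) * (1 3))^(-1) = (1 9 4 2 3)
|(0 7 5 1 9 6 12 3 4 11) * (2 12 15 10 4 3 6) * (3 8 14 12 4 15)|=40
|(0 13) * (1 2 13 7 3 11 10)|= |(0 7 3 11 10 1 2 13)|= 8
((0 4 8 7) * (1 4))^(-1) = (0 7 8 4 1)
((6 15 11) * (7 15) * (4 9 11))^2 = (4 11 7)(6 15 9)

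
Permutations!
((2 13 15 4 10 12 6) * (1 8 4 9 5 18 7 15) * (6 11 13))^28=(5 15 18 9 7)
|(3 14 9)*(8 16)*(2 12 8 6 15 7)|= |(2 12 8 16 6 15 7)(3 14 9)|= 21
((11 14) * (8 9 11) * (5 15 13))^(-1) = (5 13 15)(8 14 11 9) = ((5 15 13)(8 9 11 14))^(-1)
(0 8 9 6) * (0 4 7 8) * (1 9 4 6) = (1 9)(4 7 8) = [0, 9, 2, 3, 7, 5, 6, 8, 4, 1]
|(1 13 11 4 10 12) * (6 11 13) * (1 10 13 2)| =|(1 6 11 4 13 2)(10 12)| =6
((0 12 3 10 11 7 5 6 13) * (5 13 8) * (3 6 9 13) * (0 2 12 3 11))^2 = ((0 3 10)(2 12 6 8 5 9 13)(7 11))^2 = (0 10 3)(2 6 5 13 12 8 9)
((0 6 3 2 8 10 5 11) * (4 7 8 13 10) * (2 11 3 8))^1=((0 6 8 4 7 2 13 10 5 3 11))^1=(0 6 8 4 7 2 13 10 5 3 11)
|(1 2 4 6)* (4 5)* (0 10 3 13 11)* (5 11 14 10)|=28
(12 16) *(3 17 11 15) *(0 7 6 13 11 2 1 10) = (0 7 6 13 11 15 3 17 2 1 10)(12 16) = [7, 10, 1, 17, 4, 5, 13, 6, 8, 9, 0, 15, 16, 11, 14, 3, 12, 2]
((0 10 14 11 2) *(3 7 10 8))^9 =(0 8 3 7 10 14 11 2)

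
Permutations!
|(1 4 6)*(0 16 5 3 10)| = 15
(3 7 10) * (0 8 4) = (0 8 4)(3 7 10) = [8, 1, 2, 7, 0, 5, 6, 10, 4, 9, 3]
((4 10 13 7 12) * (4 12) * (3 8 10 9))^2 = (3 10 7 9 8 13 4)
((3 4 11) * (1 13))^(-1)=((1 13)(3 4 11))^(-1)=(1 13)(3 11 4)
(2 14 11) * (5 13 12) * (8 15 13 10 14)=(2 8 15 13 12 5 10 14 11)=[0, 1, 8, 3, 4, 10, 6, 7, 15, 9, 14, 2, 5, 12, 11, 13]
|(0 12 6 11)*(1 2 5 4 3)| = 20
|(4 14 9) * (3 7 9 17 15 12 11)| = |(3 7 9 4 14 17 15 12 11)| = 9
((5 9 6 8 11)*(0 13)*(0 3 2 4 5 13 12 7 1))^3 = ((0 12 7 1)(2 4 5 9 6 8 11 13 3))^3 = (0 1 7 12)(2 9 11)(3 5 8)(4 6 13)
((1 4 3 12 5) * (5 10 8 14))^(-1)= (1 5 14 8 10 12 3 4)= ((1 4 3 12 10 8 14 5))^(-1)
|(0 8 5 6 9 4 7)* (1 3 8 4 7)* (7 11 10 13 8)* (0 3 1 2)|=42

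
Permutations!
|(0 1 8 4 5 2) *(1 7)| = |(0 7 1 8 4 5 2)| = 7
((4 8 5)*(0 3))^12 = ((0 3)(4 8 5))^12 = (8)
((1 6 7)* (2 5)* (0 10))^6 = ((0 10)(1 6 7)(2 5))^6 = (10)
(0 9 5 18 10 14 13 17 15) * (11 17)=(0 9 5 18 10 14 13 11 17 15)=[9, 1, 2, 3, 4, 18, 6, 7, 8, 5, 14, 17, 12, 11, 13, 0, 16, 15, 10]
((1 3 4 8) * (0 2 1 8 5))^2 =((8)(0 2 1 3 4 5))^2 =(8)(0 1 4)(2 3 5)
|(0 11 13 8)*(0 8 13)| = 2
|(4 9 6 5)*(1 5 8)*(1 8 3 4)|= 4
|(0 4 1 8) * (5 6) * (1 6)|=|(0 4 6 5 1 8)|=6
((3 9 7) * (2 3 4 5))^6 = ((2 3 9 7 4 5))^6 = (9)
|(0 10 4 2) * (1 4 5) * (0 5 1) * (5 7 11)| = |(0 10 1 4 2 7 11 5)| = 8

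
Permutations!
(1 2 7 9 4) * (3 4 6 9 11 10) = (1 2 7 11 10 3 4)(6 9) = [0, 2, 7, 4, 1, 5, 9, 11, 8, 6, 3, 10]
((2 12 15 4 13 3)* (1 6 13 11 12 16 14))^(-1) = (1 14 16 2 3 13 6)(4 15 12 11)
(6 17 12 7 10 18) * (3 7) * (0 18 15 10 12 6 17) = (0 18 17 6)(3 7 12)(10 15) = [18, 1, 2, 7, 4, 5, 0, 12, 8, 9, 15, 11, 3, 13, 14, 10, 16, 6, 17]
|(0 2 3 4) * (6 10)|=4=|(0 2 3 4)(6 10)|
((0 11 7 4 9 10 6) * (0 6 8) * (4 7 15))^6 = ((0 11 15 4 9 10 8))^6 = (0 8 10 9 4 15 11)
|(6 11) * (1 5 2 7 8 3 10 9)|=8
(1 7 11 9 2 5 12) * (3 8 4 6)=(1 7 11 9 2 5 12)(3 8 4 6)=[0, 7, 5, 8, 6, 12, 3, 11, 4, 2, 10, 9, 1]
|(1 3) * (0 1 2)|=4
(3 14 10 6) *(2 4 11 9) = (2 4 11 9)(3 14 10 6) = [0, 1, 4, 14, 11, 5, 3, 7, 8, 2, 6, 9, 12, 13, 10]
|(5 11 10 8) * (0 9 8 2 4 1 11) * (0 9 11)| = |(0 11 10 2 4 1)(5 9 8)| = 6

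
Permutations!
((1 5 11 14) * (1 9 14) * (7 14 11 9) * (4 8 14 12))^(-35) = (14)(1 5 9 11)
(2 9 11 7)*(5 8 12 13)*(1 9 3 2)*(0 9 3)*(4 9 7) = [7, 3, 0, 2, 9, 8, 6, 1, 12, 11, 10, 4, 13, 5] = (0 7 1 3 2)(4 9 11)(5 8 12 13)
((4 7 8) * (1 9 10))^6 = (10)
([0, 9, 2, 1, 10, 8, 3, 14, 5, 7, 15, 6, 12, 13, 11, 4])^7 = [0, 1, 2, 3, 10, 8, 6, 7, 5, 9, 15, 11, 12, 13, 14, 4]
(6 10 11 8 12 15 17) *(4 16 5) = (4 16 5)(6 10 11 8 12 15 17) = [0, 1, 2, 3, 16, 4, 10, 7, 12, 9, 11, 8, 15, 13, 14, 17, 5, 6]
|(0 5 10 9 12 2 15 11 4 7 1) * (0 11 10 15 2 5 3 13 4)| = 35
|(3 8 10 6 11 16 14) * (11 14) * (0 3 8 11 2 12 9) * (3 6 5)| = |(0 6 14 8 10 5 3 11 16 2 12 9)| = 12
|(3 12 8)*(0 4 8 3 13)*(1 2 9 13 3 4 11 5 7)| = |(0 11 5 7 1 2 9 13)(3 12 4 8)| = 8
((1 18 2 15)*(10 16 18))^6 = ((1 10 16 18 2 15))^6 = (18)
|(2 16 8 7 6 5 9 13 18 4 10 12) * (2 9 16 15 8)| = 42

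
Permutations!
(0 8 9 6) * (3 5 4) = (0 8 9 6)(3 5 4) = [8, 1, 2, 5, 3, 4, 0, 7, 9, 6]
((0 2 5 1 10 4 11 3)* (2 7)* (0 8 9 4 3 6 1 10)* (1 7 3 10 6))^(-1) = (0 1 11 4 9 8 3)(2 7 6 5)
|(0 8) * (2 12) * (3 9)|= 2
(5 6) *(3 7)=(3 7)(5 6)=[0, 1, 2, 7, 4, 6, 5, 3]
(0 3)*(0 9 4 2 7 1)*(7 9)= (0 3 7 1)(2 9 4)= [3, 0, 9, 7, 2, 5, 6, 1, 8, 4]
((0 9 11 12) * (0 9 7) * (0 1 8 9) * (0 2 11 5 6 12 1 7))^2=(1 9 6 2)(5 12 11 8)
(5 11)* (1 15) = (1 15)(5 11) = [0, 15, 2, 3, 4, 11, 6, 7, 8, 9, 10, 5, 12, 13, 14, 1]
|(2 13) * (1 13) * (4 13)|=|(1 4 13 2)|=4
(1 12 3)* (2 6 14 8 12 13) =(1 13 2 6 14 8 12 3) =[0, 13, 6, 1, 4, 5, 14, 7, 12, 9, 10, 11, 3, 2, 8]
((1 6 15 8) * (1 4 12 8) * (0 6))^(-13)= ((0 6 15 1)(4 12 8))^(-13)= (0 1 15 6)(4 8 12)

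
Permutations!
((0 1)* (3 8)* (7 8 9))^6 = ((0 1)(3 9 7 8))^6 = (3 7)(8 9)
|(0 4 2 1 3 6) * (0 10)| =|(0 4 2 1 3 6 10)| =7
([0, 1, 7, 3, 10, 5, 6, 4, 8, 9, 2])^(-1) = (2 10 4 7)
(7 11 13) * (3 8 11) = [0, 1, 2, 8, 4, 5, 6, 3, 11, 9, 10, 13, 12, 7] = (3 8 11 13 7)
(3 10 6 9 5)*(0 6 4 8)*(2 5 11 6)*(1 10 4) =(0 2 5 3 4 8)(1 10)(6 9 11) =[2, 10, 5, 4, 8, 3, 9, 7, 0, 11, 1, 6]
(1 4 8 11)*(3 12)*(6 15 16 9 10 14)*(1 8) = (1 4)(3 12)(6 15 16 9 10 14)(8 11) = [0, 4, 2, 12, 1, 5, 15, 7, 11, 10, 14, 8, 3, 13, 6, 16, 9]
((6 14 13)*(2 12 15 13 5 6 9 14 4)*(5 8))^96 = (2 8 15 6 9)(4 14 12 5 13)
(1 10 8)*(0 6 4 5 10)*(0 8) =[6, 8, 2, 3, 5, 10, 4, 7, 1, 9, 0] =(0 6 4 5 10)(1 8)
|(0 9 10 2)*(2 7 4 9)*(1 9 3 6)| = |(0 2)(1 9 10 7 4 3 6)| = 14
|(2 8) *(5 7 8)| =|(2 5 7 8)| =4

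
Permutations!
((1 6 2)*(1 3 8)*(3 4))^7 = (1 6 2 4 3 8)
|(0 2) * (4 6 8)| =|(0 2)(4 6 8)| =6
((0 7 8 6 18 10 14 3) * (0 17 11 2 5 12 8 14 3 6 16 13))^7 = ((0 7 14 6 18 10 3 17 11 2 5 12 8 16 13))^7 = (0 17 13 3 16 10 8 18 12 6 5 14 2 7 11)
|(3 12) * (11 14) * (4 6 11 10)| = |(3 12)(4 6 11 14 10)| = 10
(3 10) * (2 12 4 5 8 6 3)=(2 12 4 5 8 6 3 10)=[0, 1, 12, 10, 5, 8, 3, 7, 6, 9, 2, 11, 4]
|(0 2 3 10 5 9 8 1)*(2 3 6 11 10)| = |(0 3 2 6 11 10 5 9 8 1)| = 10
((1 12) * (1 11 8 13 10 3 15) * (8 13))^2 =((1 12 11 13 10 3 15))^2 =(1 11 10 15 12 13 3)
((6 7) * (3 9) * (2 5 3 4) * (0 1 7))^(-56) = (2 4 9 3 5)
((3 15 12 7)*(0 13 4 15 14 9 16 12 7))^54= (0 7 16 4 14)(3 12 15 9 13)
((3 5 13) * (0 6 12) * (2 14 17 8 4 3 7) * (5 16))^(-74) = ((0 6 12)(2 14 17 8 4 3 16 5 13 7))^(-74) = (0 6 12)(2 16 17 13 4)(3 14 5 8 7)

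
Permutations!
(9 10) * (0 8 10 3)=(0 8 10 9 3)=[8, 1, 2, 0, 4, 5, 6, 7, 10, 3, 9]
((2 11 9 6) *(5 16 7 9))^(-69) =(2 11 5 16 7 9 6) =((2 11 5 16 7 9 6))^(-69)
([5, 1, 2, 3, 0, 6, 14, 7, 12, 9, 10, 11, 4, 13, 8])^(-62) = (0 5 6 14 8 12 4)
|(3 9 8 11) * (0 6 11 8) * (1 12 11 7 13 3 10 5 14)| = |(0 6 7 13 3 9)(1 12 11 10 5 14)| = 6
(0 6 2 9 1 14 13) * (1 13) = [6, 14, 9, 3, 4, 5, 2, 7, 8, 13, 10, 11, 12, 0, 1] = (0 6 2 9 13)(1 14)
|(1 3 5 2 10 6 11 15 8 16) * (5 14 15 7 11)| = |(1 3 14 15 8 16)(2 10 6 5)(7 11)| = 12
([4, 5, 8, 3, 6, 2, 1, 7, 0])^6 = (0 8 2 5 1 6 4)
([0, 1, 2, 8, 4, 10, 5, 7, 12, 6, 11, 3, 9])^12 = (3 6)(5 8)(9 11)(10 12)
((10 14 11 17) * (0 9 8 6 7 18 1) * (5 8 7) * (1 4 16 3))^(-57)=((0 9 7 18 4 16 3 1)(5 8 6)(10 14 11 17))^(-57)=(0 1 3 16 4 18 7 9)(10 17 11 14)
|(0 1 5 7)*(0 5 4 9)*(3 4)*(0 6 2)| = 14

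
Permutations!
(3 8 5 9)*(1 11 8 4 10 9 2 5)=(1 11 8)(2 5)(3 4 10 9)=[0, 11, 5, 4, 10, 2, 6, 7, 1, 3, 9, 8]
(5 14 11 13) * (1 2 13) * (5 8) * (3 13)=(1 2 3 13 8 5 14 11)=[0, 2, 3, 13, 4, 14, 6, 7, 5, 9, 10, 1, 12, 8, 11]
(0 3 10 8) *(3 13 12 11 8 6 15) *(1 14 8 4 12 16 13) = (0 1 14 8)(3 10 6 15)(4 12 11)(13 16) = [1, 14, 2, 10, 12, 5, 15, 7, 0, 9, 6, 4, 11, 16, 8, 3, 13]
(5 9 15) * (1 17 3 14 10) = [0, 17, 2, 14, 4, 9, 6, 7, 8, 15, 1, 11, 12, 13, 10, 5, 16, 3] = (1 17 3 14 10)(5 9 15)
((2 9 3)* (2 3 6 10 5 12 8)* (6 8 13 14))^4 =(2 9 8)(5 6 13)(10 14 12)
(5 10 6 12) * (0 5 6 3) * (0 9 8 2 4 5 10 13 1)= (0 10 3 9 8 2 4 5 13 1)(6 12)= [10, 0, 4, 9, 5, 13, 12, 7, 2, 8, 3, 11, 6, 1]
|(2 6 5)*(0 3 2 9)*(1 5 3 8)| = 15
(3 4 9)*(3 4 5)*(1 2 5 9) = [0, 2, 5, 9, 1, 3, 6, 7, 8, 4] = (1 2 5 3 9 4)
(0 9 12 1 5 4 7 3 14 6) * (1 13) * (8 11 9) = (0 8 11 9 12 13 1 5 4 7 3 14 6) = [8, 5, 2, 14, 7, 4, 0, 3, 11, 12, 10, 9, 13, 1, 6]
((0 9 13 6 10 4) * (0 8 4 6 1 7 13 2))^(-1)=(0 2 9)(1 13 7)(4 8)(6 10)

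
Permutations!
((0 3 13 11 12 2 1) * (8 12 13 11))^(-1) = ((0 3 11 13 8 12 2 1))^(-1) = (0 1 2 12 8 13 11 3)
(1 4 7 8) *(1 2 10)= (1 4 7 8 2 10)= [0, 4, 10, 3, 7, 5, 6, 8, 2, 9, 1]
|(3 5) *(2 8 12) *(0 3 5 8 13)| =6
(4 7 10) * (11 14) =(4 7 10)(11 14) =[0, 1, 2, 3, 7, 5, 6, 10, 8, 9, 4, 14, 12, 13, 11]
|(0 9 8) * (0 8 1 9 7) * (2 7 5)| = |(0 5 2 7)(1 9)| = 4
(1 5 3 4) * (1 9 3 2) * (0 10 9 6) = (0 10 9 3 4 6)(1 5 2) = [10, 5, 1, 4, 6, 2, 0, 7, 8, 3, 9]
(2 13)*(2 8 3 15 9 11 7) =(2 13 8 3 15 9 11 7) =[0, 1, 13, 15, 4, 5, 6, 2, 3, 11, 10, 7, 12, 8, 14, 9]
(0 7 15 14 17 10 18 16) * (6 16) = (0 7 15 14 17 10 18 6 16) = [7, 1, 2, 3, 4, 5, 16, 15, 8, 9, 18, 11, 12, 13, 17, 14, 0, 10, 6]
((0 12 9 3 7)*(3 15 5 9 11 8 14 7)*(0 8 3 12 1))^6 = (15)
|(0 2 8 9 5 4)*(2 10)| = 7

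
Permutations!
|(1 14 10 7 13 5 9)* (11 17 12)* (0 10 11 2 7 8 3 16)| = 10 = |(0 10 8 3 16)(1 14 11 17 12 2 7 13 5 9)|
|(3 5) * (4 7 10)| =|(3 5)(4 7 10)| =6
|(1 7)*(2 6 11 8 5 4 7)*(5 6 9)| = 6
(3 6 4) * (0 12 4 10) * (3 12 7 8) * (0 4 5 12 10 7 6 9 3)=(0 6 7 8)(3 9)(4 10)(5 12)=[6, 1, 2, 9, 10, 12, 7, 8, 0, 3, 4, 11, 5]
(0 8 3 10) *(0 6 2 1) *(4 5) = (0 8 3 10 6 2 1)(4 5) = [8, 0, 1, 10, 5, 4, 2, 7, 3, 9, 6]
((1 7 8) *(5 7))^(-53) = ((1 5 7 8))^(-53) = (1 8 7 5)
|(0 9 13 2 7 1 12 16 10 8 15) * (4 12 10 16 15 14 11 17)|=14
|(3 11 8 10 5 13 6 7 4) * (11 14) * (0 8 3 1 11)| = |(0 8 10 5 13 6 7 4 1 11 3 14)| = 12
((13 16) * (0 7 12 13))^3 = (0 13 7 16 12)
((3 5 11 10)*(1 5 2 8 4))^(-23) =((1 5 11 10 3 2 8 4))^(-23) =(1 5 11 10 3 2 8 4)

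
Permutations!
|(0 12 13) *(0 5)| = |(0 12 13 5)| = 4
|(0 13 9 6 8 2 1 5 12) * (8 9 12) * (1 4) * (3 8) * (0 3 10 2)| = |(0 13 12 3 8)(1 5 10 2 4)(6 9)| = 10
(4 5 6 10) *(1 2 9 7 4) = (1 2 9 7 4 5 6 10) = [0, 2, 9, 3, 5, 6, 10, 4, 8, 7, 1]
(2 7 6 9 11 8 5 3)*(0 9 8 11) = (11)(0 9)(2 7 6 8 5 3) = [9, 1, 7, 2, 4, 3, 8, 6, 5, 0, 10, 11]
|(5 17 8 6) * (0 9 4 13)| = |(0 9 4 13)(5 17 8 6)| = 4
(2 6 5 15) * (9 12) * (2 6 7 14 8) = (2 7 14 8)(5 15 6)(9 12) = [0, 1, 7, 3, 4, 15, 5, 14, 2, 12, 10, 11, 9, 13, 8, 6]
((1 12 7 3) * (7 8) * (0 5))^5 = (12)(0 5)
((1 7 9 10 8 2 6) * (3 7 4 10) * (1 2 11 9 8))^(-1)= (1 10 4)(2 6)(3 9 11 8 7)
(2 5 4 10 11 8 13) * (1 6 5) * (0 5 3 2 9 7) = (0 5 4 10 11 8 13 9 7)(1 6 3 2) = [5, 6, 1, 2, 10, 4, 3, 0, 13, 7, 11, 8, 12, 9]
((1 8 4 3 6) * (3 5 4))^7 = ((1 8 3 6)(4 5))^7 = (1 6 3 8)(4 5)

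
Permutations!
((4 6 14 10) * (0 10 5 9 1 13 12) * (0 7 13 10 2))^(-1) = (0 2)(1 9 5 14 6 4 10)(7 12 13)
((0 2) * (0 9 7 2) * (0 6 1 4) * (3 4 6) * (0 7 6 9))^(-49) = ((0 3 4 7 2)(1 9 6))^(-49) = (0 3 4 7 2)(1 6 9)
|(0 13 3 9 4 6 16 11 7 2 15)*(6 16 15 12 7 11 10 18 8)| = |(0 13 3 9 4 16 10 18 8 6 15)(2 12 7)| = 33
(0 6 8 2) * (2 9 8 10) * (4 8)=[6, 1, 0, 3, 8, 5, 10, 7, 9, 4, 2]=(0 6 10 2)(4 8 9)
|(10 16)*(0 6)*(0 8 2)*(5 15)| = |(0 6 8 2)(5 15)(10 16)| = 4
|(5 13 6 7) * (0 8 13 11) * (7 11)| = |(0 8 13 6 11)(5 7)| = 10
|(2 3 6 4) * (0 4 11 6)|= |(0 4 2 3)(6 11)|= 4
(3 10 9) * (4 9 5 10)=[0, 1, 2, 4, 9, 10, 6, 7, 8, 3, 5]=(3 4 9)(5 10)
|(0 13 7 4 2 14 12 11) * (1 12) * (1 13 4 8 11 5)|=24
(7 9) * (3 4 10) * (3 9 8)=(3 4 10 9 7 8)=[0, 1, 2, 4, 10, 5, 6, 8, 3, 7, 9]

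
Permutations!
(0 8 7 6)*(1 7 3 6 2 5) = (0 8 3 6)(1 7 2 5) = [8, 7, 5, 6, 4, 1, 0, 2, 3]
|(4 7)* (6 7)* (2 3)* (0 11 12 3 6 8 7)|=6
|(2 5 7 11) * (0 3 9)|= |(0 3 9)(2 5 7 11)|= 12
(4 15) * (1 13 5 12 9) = (1 13 5 12 9)(4 15) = [0, 13, 2, 3, 15, 12, 6, 7, 8, 1, 10, 11, 9, 5, 14, 4]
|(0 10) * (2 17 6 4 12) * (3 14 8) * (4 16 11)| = 42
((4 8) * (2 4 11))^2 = ((2 4 8 11))^2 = (2 8)(4 11)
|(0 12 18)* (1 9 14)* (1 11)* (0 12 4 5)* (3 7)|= |(0 4 5)(1 9 14 11)(3 7)(12 18)|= 12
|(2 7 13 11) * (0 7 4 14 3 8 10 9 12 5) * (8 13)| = |(0 7 8 10 9 12 5)(2 4 14 3 13 11)| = 42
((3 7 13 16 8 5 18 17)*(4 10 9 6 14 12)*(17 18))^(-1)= (18)(3 17 5 8 16 13 7)(4 12 14 6 9 10)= ((18)(3 7 13 16 8 5 17)(4 10 9 6 14 12))^(-1)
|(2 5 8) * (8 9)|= 4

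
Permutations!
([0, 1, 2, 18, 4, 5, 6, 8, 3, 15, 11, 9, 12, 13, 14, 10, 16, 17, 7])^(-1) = (3 8 7 18)(9 11 10 15)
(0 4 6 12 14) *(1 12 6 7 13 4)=(0 1 12 14)(4 7 13)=[1, 12, 2, 3, 7, 5, 6, 13, 8, 9, 10, 11, 14, 4, 0]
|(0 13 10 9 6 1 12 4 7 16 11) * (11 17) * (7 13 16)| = |(0 16 17 11)(1 12 4 13 10 9 6)| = 28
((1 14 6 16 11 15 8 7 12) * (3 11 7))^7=(1 14 6 16 7 12)(3 8 15 11)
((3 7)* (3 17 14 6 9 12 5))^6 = ((3 7 17 14 6 9 12 5))^6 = (3 12 6 17)(5 9 14 7)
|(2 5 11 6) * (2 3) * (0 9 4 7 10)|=|(0 9 4 7 10)(2 5 11 6 3)|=5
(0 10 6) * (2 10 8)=(0 8 2 10 6)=[8, 1, 10, 3, 4, 5, 0, 7, 2, 9, 6]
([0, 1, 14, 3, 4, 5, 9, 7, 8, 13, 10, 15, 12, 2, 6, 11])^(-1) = [0, 1, 13, 3, 4, 5, 14, 7, 8, 6, 10, 15, 12, 9, 2, 11]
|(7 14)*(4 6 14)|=|(4 6 14 7)|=4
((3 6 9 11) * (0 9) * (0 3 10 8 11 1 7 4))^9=(11)(0 4 7 1 9)(3 6)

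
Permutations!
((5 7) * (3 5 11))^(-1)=(3 11 7 5)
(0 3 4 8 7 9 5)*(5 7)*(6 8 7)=(0 3 4 7 9 6 8 5)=[3, 1, 2, 4, 7, 0, 8, 9, 5, 6]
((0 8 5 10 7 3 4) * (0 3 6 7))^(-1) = (0 10 5 8)(3 4)(6 7)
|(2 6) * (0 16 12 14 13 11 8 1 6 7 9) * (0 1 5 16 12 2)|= 13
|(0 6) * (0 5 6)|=|(5 6)|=2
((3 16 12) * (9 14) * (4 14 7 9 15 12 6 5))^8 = (16)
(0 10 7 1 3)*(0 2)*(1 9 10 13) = (0 13 1 3 2)(7 9 10) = [13, 3, 0, 2, 4, 5, 6, 9, 8, 10, 7, 11, 12, 1]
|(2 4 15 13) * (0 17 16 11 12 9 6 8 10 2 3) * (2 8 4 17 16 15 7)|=26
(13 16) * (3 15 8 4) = (3 15 8 4)(13 16) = [0, 1, 2, 15, 3, 5, 6, 7, 4, 9, 10, 11, 12, 16, 14, 8, 13]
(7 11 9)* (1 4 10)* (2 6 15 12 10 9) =(1 4 9 7 11 2 6 15 12 10) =[0, 4, 6, 3, 9, 5, 15, 11, 8, 7, 1, 2, 10, 13, 14, 12]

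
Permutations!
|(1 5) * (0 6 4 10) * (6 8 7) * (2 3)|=6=|(0 8 7 6 4 10)(1 5)(2 3)|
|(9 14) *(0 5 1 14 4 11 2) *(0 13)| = 9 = |(0 5 1 14 9 4 11 2 13)|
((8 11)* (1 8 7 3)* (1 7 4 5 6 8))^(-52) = (4 8 5 11 6)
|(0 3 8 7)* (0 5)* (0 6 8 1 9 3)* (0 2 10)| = 12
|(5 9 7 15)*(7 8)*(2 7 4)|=|(2 7 15 5 9 8 4)|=7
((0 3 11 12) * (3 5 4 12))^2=(0 4)(5 12)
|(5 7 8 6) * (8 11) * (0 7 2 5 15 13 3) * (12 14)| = |(0 7 11 8 6 15 13 3)(2 5)(12 14)| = 8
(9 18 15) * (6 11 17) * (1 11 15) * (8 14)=(1 11 17 6 15 9 18)(8 14)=[0, 11, 2, 3, 4, 5, 15, 7, 14, 18, 10, 17, 12, 13, 8, 9, 16, 6, 1]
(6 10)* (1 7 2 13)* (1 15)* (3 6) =(1 7 2 13 15)(3 6 10) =[0, 7, 13, 6, 4, 5, 10, 2, 8, 9, 3, 11, 12, 15, 14, 1]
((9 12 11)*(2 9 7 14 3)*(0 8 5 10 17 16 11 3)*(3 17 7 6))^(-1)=(0 14 7 10 5 8)(2 3 6 11 16 17 12 9)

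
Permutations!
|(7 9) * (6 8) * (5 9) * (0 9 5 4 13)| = 10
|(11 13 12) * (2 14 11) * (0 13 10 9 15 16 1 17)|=12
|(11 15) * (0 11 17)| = 4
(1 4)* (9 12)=[0, 4, 2, 3, 1, 5, 6, 7, 8, 12, 10, 11, 9]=(1 4)(9 12)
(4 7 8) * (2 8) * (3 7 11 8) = (2 3 7)(4 11 8) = [0, 1, 3, 7, 11, 5, 6, 2, 4, 9, 10, 8]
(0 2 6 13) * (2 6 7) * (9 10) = (0 6 13)(2 7)(9 10) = [6, 1, 7, 3, 4, 5, 13, 2, 8, 10, 9, 11, 12, 0]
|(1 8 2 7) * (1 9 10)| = 6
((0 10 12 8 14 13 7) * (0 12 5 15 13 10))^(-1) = (5 10 14 8 12 7 13 15)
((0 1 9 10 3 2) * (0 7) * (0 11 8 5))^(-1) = ((0 1 9 10 3 2 7 11 8 5))^(-1) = (0 5 8 11 7 2 3 10 9 1)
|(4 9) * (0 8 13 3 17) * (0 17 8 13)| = 4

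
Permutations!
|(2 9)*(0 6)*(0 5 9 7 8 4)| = |(0 6 5 9 2 7 8 4)| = 8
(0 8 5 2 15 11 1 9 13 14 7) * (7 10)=[8, 9, 15, 3, 4, 2, 6, 0, 5, 13, 7, 1, 12, 14, 10, 11]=(0 8 5 2 15 11 1 9 13 14 10 7)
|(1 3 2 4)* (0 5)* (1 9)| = |(0 5)(1 3 2 4 9)| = 10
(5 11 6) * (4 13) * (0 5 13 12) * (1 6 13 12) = [5, 6, 2, 3, 1, 11, 12, 7, 8, 9, 10, 13, 0, 4] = (0 5 11 13 4 1 6 12)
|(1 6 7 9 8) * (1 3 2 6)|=|(2 6 7 9 8 3)|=6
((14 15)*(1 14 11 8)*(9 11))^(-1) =(1 8 11 9 15 14)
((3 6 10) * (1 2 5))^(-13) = (1 5 2)(3 10 6) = ((1 2 5)(3 6 10))^(-13)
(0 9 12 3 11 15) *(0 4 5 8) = (0 9 12 3 11 15 4 5 8) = [9, 1, 2, 11, 5, 8, 6, 7, 0, 12, 10, 15, 3, 13, 14, 4]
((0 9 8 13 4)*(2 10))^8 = ((0 9 8 13 4)(2 10))^8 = (0 13 9 4 8)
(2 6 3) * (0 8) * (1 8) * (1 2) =(0 2 6 3 1 8) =[2, 8, 6, 1, 4, 5, 3, 7, 0]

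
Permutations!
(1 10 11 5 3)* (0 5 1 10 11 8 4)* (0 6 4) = (0 5 3 10 8)(1 11)(4 6) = [5, 11, 2, 10, 6, 3, 4, 7, 0, 9, 8, 1]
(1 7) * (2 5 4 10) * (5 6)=[0, 7, 6, 3, 10, 4, 5, 1, 8, 9, 2]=(1 7)(2 6 5 4 10)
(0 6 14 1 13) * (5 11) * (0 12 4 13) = (0 6 14 1)(4 13 12)(5 11) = [6, 0, 2, 3, 13, 11, 14, 7, 8, 9, 10, 5, 4, 12, 1]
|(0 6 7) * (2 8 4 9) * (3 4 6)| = 8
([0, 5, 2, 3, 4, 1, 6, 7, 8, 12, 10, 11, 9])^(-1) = [0, 5, 2, 3, 4, 1, 6, 7, 8, 12, 10, 11, 9]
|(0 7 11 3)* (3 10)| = |(0 7 11 10 3)| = 5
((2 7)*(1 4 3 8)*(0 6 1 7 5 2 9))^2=((0 6 1 4 3 8 7 9)(2 5))^2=(0 1 3 7)(4 8 9 6)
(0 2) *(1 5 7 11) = (0 2)(1 5 7 11) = [2, 5, 0, 3, 4, 7, 6, 11, 8, 9, 10, 1]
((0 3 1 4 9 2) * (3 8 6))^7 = (0 2 9 4 1 3 6 8)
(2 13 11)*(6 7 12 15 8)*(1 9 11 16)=(1 9 11 2 13 16)(6 7 12 15 8)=[0, 9, 13, 3, 4, 5, 7, 12, 6, 11, 10, 2, 15, 16, 14, 8, 1]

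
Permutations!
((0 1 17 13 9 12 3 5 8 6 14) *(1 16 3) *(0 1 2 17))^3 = (0 5 14 16 8 1 3 6)(2 9 17 12 13)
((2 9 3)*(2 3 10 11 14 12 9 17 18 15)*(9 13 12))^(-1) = (2 15 18 17)(9 14 11 10)(12 13)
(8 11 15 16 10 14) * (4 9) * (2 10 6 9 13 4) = (2 10 14 8 11 15 16 6 9)(4 13) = [0, 1, 10, 3, 13, 5, 9, 7, 11, 2, 14, 15, 12, 4, 8, 16, 6]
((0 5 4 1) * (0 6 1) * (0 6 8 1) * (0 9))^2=(0 4 9 5 6)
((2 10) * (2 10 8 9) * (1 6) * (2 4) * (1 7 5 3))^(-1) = ((10)(1 6 7 5 3)(2 8 9 4))^(-1) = (10)(1 3 5 7 6)(2 4 9 8)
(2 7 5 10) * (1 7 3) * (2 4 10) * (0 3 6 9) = (0 3 1 7 5 2 6 9)(4 10) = [3, 7, 6, 1, 10, 2, 9, 5, 8, 0, 4]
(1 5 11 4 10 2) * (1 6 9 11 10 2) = (1 5 10)(2 6 9 11 4) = [0, 5, 6, 3, 2, 10, 9, 7, 8, 11, 1, 4]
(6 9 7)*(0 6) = (0 6 9 7) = [6, 1, 2, 3, 4, 5, 9, 0, 8, 7]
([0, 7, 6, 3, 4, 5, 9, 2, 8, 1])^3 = [0, 6, 1, 3, 4, 5, 7, 9, 8, 2]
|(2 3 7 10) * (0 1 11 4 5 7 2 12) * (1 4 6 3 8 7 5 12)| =24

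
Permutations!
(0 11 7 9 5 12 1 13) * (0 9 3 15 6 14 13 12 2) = [11, 12, 0, 15, 4, 2, 14, 3, 8, 5, 10, 7, 1, 9, 13, 6] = (0 11 7 3 15 6 14 13 9 5 2)(1 12)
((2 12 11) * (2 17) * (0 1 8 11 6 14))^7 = ((0 1 8 11 17 2 12 6 14))^7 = (0 6 2 11 1 14 12 17 8)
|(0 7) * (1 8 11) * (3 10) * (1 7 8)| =4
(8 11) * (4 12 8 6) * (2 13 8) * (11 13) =[0, 1, 11, 3, 12, 5, 4, 7, 13, 9, 10, 6, 2, 8] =(2 11 6 4 12)(8 13)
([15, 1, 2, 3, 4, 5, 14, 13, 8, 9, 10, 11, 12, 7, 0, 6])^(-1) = (0 14 6 15)(7 13)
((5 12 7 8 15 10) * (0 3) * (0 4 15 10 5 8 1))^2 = ((0 3 4 15 5 12 7 1)(8 10))^2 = (0 4 5 7)(1 3 15 12)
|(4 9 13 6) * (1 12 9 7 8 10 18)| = |(1 12 9 13 6 4 7 8 10 18)| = 10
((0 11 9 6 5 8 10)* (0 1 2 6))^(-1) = (0 9 11)(1 10 8 5 6 2)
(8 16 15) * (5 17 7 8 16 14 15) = (5 17 7 8 14 15 16) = [0, 1, 2, 3, 4, 17, 6, 8, 14, 9, 10, 11, 12, 13, 15, 16, 5, 7]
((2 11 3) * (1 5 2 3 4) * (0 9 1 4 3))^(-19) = (0 1 2 3 9 5 11)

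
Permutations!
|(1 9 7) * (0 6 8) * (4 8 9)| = |(0 6 9 7 1 4 8)| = 7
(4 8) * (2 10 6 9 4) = (2 10 6 9 4 8) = [0, 1, 10, 3, 8, 5, 9, 7, 2, 4, 6]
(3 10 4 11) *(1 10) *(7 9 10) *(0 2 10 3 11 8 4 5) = [2, 7, 10, 1, 8, 0, 6, 9, 4, 3, 5, 11] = (11)(0 2 10 5)(1 7 9 3)(4 8)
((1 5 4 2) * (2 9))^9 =((1 5 4 9 2))^9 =(1 2 9 4 5)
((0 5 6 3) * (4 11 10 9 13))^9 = (0 5 6 3)(4 13 9 10 11) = ((0 5 6 3)(4 11 10 9 13))^9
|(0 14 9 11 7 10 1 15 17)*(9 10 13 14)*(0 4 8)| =12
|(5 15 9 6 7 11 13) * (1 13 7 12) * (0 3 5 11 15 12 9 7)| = 14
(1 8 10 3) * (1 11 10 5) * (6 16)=[0, 8, 2, 11, 4, 1, 16, 7, 5, 9, 3, 10, 12, 13, 14, 15, 6]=(1 8 5)(3 11 10)(6 16)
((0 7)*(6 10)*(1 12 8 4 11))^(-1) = ((0 7)(1 12 8 4 11)(6 10))^(-1) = (0 7)(1 11 4 8 12)(6 10)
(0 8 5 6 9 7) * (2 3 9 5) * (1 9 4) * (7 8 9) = (0 9 8 2 3 4 1 7)(5 6) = [9, 7, 3, 4, 1, 6, 5, 0, 2, 8]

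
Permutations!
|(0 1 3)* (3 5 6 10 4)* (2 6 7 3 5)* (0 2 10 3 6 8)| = |(0 1 10 4 5 7 6 3 2 8)| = 10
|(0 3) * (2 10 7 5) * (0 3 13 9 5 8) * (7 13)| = |(0 7 8)(2 10 13 9 5)| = 15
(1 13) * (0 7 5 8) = (0 7 5 8)(1 13) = [7, 13, 2, 3, 4, 8, 6, 5, 0, 9, 10, 11, 12, 1]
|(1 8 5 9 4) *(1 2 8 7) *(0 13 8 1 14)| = |(0 13 8 5 9 4 2 1 7 14)| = 10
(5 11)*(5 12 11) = [0, 1, 2, 3, 4, 5, 6, 7, 8, 9, 10, 12, 11] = (11 12)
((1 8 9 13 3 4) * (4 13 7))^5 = (3 13)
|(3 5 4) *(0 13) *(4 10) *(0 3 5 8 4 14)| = 8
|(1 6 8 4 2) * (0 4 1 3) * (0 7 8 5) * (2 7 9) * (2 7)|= 10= |(0 4 2 3 9 7 8 1 6 5)|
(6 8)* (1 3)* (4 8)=(1 3)(4 8 6)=[0, 3, 2, 1, 8, 5, 4, 7, 6]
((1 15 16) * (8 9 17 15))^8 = ((1 8 9 17 15 16))^8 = (1 9 15)(8 17 16)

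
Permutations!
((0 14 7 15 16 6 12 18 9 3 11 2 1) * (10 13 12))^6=((0 14 7 15 16 6 10 13 12 18 9 3 11 2 1))^6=(0 10 11 15 18)(1 6 3 7 12)(2 16 9 14 13)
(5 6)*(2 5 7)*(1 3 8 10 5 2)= [0, 3, 2, 8, 4, 6, 7, 1, 10, 9, 5]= (1 3 8 10 5 6 7)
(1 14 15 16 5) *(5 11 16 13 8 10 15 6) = (1 14 6 5)(8 10 15 13)(11 16) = [0, 14, 2, 3, 4, 1, 5, 7, 10, 9, 15, 16, 12, 8, 6, 13, 11]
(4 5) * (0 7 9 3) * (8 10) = (0 7 9 3)(4 5)(8 10) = [7, 1, 2, 0, 5, 4, 6, 9, 10, 3, 8]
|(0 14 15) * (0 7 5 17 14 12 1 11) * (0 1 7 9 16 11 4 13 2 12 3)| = 26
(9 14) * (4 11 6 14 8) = (4 11 6 14 9 8) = [0, 1, 2, 3, 11, 5, 14, 7, 4, 8, 10, 6, 12, 13, 9]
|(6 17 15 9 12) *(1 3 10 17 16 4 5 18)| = 12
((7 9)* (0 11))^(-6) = ((0 11)(7 9))^(-6) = (11)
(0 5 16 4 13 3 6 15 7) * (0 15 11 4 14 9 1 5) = (1 5 16 14 9)(3 6 11 4 13)(7 15) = [0, 5, 2, 6, 13, 16, 11, 15, 8, 1, 10, 4, 12, 3, 9, 7, 14]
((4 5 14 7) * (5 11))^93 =(4 14 11 7 5)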